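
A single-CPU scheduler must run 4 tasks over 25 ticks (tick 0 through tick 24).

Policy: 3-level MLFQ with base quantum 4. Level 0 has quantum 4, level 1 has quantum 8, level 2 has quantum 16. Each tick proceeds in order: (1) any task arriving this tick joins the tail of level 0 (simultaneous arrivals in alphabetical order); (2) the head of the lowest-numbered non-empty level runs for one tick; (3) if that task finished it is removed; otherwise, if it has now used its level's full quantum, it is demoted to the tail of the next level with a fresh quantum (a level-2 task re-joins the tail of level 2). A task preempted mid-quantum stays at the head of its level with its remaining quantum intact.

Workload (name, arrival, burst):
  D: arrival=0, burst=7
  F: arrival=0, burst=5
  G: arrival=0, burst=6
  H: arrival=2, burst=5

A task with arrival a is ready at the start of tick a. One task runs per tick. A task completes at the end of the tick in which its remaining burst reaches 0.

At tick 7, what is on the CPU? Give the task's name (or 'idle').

t=0: L0/L1/L2 = DFG/-/- → run D
t=1: L0/L1/L2 = DFG/-/- → run D
t=2: L0/L1/L2 = DFGH/-/- → run D
t=3: L0/L1/L2 = DFGH/-/- → run D
t=4: L0/L1/L2 = FGH/D/- → run F
t=5: L0/L1/L2 = FGH/D/- → run F
t=6: L0/L1/L2 = FGH/D/- → run F
t=7: L0/L1/L2 = FGH/D/- → run F
t=8: L0/L1/L2 = GH/DF/- → run G
t=9: L0/L1/L2 = GH/DF/- → run G
t=10: L0/L1/L2 = GH/DF/- → run G
t=11: L0/L1/L2 = GH/DF/- → run G
t=12: L0/L1/L2 = H/DFG/- → run H
t=13: L0/L1/L2 = H/DFG/- → run H
t=14: L0/L1/L2 = H/DFG/- → run H
t=15: L0/L1/L2 = H/DFG/- → run H
t=16: L0/L1/L2 = -/DFGH/- → run D
t=17: L0/L1/L2 = -/DFGH/- → run D
t=18: L0/L1/L2 = -/DFGH/- → run D
t=19: L0/L1/L2 = -/FGH/- → run F
t=20: L0/L1/L2 = -/GH/- → run G
t=21: L0/L1/L2 = -/GH/- → run G
t=22: L0/L1/L2 = -/H/- → run H
t=23: (idle)
t=24: (idle)

running at tick 7 = F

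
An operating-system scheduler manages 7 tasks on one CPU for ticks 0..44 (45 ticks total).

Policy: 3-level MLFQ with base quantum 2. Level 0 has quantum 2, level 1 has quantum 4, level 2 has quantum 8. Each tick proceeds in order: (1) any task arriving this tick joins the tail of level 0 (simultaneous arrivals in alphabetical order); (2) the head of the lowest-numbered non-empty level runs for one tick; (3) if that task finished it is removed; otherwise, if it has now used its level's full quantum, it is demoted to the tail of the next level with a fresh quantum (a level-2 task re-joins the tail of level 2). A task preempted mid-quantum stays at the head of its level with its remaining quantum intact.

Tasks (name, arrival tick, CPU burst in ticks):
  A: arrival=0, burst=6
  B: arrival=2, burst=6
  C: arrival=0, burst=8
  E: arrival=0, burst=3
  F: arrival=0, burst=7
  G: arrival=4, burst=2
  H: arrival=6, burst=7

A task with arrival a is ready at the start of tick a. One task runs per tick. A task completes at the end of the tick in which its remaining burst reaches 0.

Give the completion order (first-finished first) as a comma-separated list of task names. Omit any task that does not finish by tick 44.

completion order = G, A, E, B, C, F, H

t=0: L0/L1/L2 = ACEF/-/- → run A
t=1: L0/L1/L2 = ACEF/-/- → run A
t=2: L0/L1/L2 = CEFB/A/- → run C
t=3: L0/L1/L2 = CEFB/A/- → run C
t=4: L0/L1/L2 = EFBG/AC/- → run E
t=5: L0/L1/L2 = EFBG/AC/- → run E
t=6: L0/L1/L2 = FBGH/ACE/- → run F
t=7: L0/L1/L2 = FBGH/ACE/- → run F
t=8: L0/L1/L2 = BGH/ACEF/- → run B
t=9: L0/L1/L2 = BGH/ACEF/- → run B
t=10: L0/L1/L2 = GH/ACEFB/- → run G
t=11: L0/L1/L2 = GH/ACEFB/- → run G
t=12: L0/L1/L2 = H/ACEFB/- → run H
t=13: L0/L1/L2 = H/ACEFB/- → run H
t=14: L0/L1/L2 = -/ACEFBH/- → run A
t=15: L0/L1/L2 = -/ACEFBH/- → run A
t=16: L0/L1/L2 = -/ACEFBH/- → run A
t=17: L0/L1/L2 = -/ACEFBH/- → run A
t=18: L0/L1/L2 = -/CEFBH/- → run C
t=19: L0/L1/L2 = -/CEFBH/- → run C
t=20: L0/L1/L2 = -/CEFBH/- → run C
t=21: L0/L1/L2 = -/CEFBH/- → run C
t=22: L0/L1/L2 = -/EFBH/C → run E
t=23: L0/L1/L2 = -/FBH/C → run F
t=24: L0/L1/L2 = -/FBH/C → run F
t=25: L0/L1/L2 = -/FBH/C → run F
t=26: L0/L1/L2 = -/FBH/C → run F
t=27: L0/L1/L2 = -/BH/CF → run B
t=28: L0/L1/L2 = -/BH/CF → run B
t=29: L0/L1/L2 = -/BH/CF → run B
t=30: L0/L1/L2 = -/BH/CF → run B
t=31: L0/L1/L2 = -/H/CF → run H
t=32: L0/L1/L2 = -/H/CF → run H
t=33: L0/L1/L2 = -/H/CF → run H
t=34: L0/L1/L2 = -/H/CF → run H
t=35: L0/L1/L2 = -/-/CFH → run C
t=36: L0/L1/L2 = -/-/CFH → run C
t=37: L0/L1/L2 = -/-/FH → run F
t=38: L0/L1/L2 = -/-/H → run H
t=39: (idle)
t=40: (idle)
t=41: (idle)
t=42: (idle)
t=43: (idle)
t=44: (idle)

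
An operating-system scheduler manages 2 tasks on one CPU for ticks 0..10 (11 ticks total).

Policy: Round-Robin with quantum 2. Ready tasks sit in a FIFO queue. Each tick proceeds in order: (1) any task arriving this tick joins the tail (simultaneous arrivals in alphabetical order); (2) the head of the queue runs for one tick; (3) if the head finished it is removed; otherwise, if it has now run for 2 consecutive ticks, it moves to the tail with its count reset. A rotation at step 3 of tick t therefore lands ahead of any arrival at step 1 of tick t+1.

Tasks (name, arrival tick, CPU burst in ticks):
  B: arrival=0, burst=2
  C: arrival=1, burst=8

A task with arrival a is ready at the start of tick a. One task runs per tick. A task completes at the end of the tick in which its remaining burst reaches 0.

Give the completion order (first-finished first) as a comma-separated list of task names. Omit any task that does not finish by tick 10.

t=0: queue=[B] q_used=0 → run B
t=1: queue=[B,C] q_used=1 → run B
t=2: queue=[C] q_used=0 → run C
t=3: queue=[C] q_used=1 → run C
t=4: queue=[C] q_used=0 → run C
t=5: queue=[C] q_used=1 → run C
t=6: queue=[C] q_used=0 → run C
t=7: queue=[C] q_used=1 → run C
t=8: queue=[C] q_used=0 → run C
t=9: queue=[C] q_used=1 → run C
t=10: (idle)

completion order = B, C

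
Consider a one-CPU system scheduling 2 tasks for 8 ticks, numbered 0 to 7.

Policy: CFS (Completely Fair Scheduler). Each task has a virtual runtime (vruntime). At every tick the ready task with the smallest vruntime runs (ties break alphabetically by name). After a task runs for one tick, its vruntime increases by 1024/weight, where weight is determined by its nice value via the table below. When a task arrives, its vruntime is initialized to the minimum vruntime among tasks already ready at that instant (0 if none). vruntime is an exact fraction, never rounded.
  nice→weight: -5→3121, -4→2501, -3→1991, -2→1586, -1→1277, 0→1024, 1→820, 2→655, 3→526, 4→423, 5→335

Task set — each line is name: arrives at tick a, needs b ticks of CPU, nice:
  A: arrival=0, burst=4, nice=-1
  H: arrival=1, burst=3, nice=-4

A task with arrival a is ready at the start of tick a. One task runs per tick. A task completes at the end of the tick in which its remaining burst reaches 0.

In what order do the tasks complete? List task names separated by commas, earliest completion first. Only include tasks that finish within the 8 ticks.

completion order = H, A

t=0: vr[A=0] → run A
t=1: vr[A=1024/1277 H=1024/1277] → run A
t=2: vr[A=2048/1277 H=1024/1277] → run H
t=3: vr[A=2048/1277 H=3868672/3193777] → run H
t=4: vr[A=2048/1277 H=5176320/3193777] → run A
t=5: vr[A=3072/1277 H=5176320/3193777] → run H
t=6: vr[A=3072/1277] → run A
t=7: (idle)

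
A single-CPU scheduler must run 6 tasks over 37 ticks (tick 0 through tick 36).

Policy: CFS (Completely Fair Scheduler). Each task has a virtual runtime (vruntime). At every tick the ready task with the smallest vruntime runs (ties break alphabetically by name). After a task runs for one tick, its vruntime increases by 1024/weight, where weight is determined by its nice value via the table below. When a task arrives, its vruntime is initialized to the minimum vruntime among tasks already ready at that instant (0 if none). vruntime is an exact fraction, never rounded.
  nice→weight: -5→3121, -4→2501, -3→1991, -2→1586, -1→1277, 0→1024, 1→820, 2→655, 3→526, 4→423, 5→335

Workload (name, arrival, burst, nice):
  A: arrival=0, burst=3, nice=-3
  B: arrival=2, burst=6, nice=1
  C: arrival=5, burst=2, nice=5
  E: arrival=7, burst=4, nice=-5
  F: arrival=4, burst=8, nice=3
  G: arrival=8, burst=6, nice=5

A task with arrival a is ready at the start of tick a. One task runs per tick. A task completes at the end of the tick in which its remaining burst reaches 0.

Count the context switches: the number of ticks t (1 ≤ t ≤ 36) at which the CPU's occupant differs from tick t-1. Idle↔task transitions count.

context switches = 24

t=0: vr[A=0] → run A
t=1: vr[A=1024/1991] → run A
t=2: vr[A=2048/1991 B=2048/1991] → run A
t=3: vr[B=2048/1991] → run B
t=4: vr[B=929536/408155 F=929536/408155] → run B
t=5: vr[B=1439232/408155 C=929536/408155 F=929536/408155] → run C
t=6: vr[B=1439232/408155 C=145869056/27346385 F=929536/408155] → run F
t=7: vr[B=1439232/408155 C=145869056/27346385 E=1439232/408155 F=453443328/107344765] → run B
t=8: vr[B=1948928/408155 C=145869056/27346385 E=1439232/408155 F=453443328/107344765 G=1439232/408155] → run E
t=9: vr[B=1948928/408155 C=145869056/27346385 E=4909793792/1273851755 F=453443328/107344765 G=1439232/408155] → run G
t=10: vr[B=1948928/408155 C=145869056/27346385 E=4909793792/1273851755 F=453443328/107344765 G=180018688/27346385] → run E
t=11: vr[B=1948928/408155 C=145869056/27346385 E=5327744512/1273851755 F=453443328/107344765 G=180018688/27346385] → run E
t=12: vr[B=1948928/408155 C=145869056/27346385 E=5745695232/1273851755 F=453443328/107344765 G=180018688/27346385] → run F
t=13: vr[B=1948928/408155 C=145869056/27346385 E=5745695232/1273851755 F=662418688/107344765 G=180018688/27346385] → run E
t=14: vr[B=1948928/408155 C=145869056/27346385 F=662418688/107344765 G=180018688/27346385] → run B
t=15: vr[B=2458624/408155 C=145869056/27346385 F=662418688/107344765 G=180018688/27346385] → run C
t=16: vr[B=2458624/408155 F=662418688/107344765 G=180018688/27346385] → run B
t=17: vr[B=593664/81631 F=662418688/107344765 G=180018688/27346385] → run F
t=18: vr[B=593664/81631 F=871394048/107344765 G=180018688/27346385] → run G
t=19: vr[B=593664/81631 F=871394048/107344765 G=263608832/27346385] → run B
t=20: vr[F=871394048/107344765 G=263608832/27346385] → run F
t=21: vr[F=1080369408/107344765 G=263608832/27346385] → run G
t=22: vr[F=1080369408/107344765 G=347198976/27346385] → run F
t=23: vr[F=1289344768/107344765 G=347198976/27346385] → run F
t=24: vr[F=1498320128/107344765 G=347198976/27346385] → run G
t=25: vr[F=1498320128/107344765 G=86157824/5469277] → run F
t=26: vr[F=1707295488/107344765 G=86157824/5469277] → run G
t=27: vr[F=1707295488/107344765 G=514379264/27346385] → run F
t=28: vr[G=514379264/27346385] → run G
t=29: (idle)
t=30: (idle)
t=31: (idle)
t=32: (idle)
t=33: (idle)
t=34: (idle)
t=35: (idle)
t=36: (idle)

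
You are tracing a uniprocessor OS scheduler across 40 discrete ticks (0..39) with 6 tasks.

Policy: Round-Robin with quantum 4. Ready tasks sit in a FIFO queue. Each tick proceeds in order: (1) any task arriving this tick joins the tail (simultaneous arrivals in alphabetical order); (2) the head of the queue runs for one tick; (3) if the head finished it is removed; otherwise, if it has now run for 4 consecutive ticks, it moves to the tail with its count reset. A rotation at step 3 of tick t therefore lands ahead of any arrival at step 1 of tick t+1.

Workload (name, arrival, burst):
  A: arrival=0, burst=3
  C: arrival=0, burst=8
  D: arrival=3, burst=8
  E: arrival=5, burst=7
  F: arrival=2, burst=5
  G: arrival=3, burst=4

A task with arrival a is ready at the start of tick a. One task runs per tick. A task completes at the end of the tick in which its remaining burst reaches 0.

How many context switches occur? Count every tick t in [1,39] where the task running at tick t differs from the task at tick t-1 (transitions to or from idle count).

t=0: queue=[A,C] q_used=0 → run A
t=1: queue=[A,C] q_used=1 → run A
t=2: queue=[A,C,F] q_used=2 → run A
t=3: queue=[C,F,D,G] q_used=0 → run C
t=4: queue=[C,F,D,G] q_used=1 → run C
t=5: queue=[C,F,D,G,E] q_used=2 → run C
t=6: queue=[C,F,D,G,E] q_used=3 → run C
t=7: queue=[F,D,G,E,C] q_used=0 → run F
t=8: queue=[F,D,G,E,C] q_used=1 → run F
t=9: queue=[F,D,G,E,C] q_used=2 → run F
t=10: queue=[F,D,G,E,C] q_used=3 → run F
t=11: queue=[D,G,E,C,F] q_used=0 → run D
t=12: queue=[D,G,E,C,F] q_used=1 → run D
t=13: queue=[D,G,E,C,F] q_used=2 → run D
t=14: queue=[D,G,E,C,F] q_used=3 → run D
t=15: queue=[G,E,C,F,D] q_used=0 → run G
t=16: queue=[G,E,C,F,D] q_used=1 → run G
t=17: queue=[G,E,C,F,D] q_used=2 → run G
t=18: queue=[G,E,C,F,D] q_used=3 → run G
t=19: queue=[E,C,F,D] q_used=0 → run E
t=20: queue=[E,C,F,D] q_used=1 → run E
t=21: queue=[E,C,F,D] q_used=2 → run E
t=22: queue=[E,C,F,D] q_used=3 → run E
t=23: queue=[C,F,D,E] q_used=0 → run C
t=24: queue=[C,F,D,E] q_used=1 → run C
t=25: queue=[C,F,D,E] q_used=2 → run C
t=26: queue=[C,F,D,E] q_used=3 → run C
t=27: queue=[F,D,E] q_used=0 → run F
t=28: queue=[D,E] q_used=0 → run D
t=29: queue=[D,E] q_used=1 → run D
t=30: queue=[D,E] q_used=2 → run D
t=31: queue=[D,E] q_used=3 → run D
t=32: queue=[E] q_used=0 → run E
t=33: queue=[E] q_used=1 → run E
t=34: queue=[E] q_used=2 → run E
t=35: (idle)
t=36: (idle)
t=37: (idle)
t=38: (idle)
t=39: (idle)

context switches = 10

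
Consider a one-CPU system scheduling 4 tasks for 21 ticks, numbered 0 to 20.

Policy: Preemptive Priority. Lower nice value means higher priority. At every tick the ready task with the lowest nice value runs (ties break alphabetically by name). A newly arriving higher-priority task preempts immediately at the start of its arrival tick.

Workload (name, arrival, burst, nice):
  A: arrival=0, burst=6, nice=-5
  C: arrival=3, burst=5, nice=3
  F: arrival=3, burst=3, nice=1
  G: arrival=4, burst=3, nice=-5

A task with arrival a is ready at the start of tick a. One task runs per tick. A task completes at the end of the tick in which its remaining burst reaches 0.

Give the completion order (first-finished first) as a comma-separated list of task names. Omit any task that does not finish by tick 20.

completion order = A, G, F, C

t=0: ready={A} → run A
t=1: ready={A} → run A
t=2: ready={A} → run A
t=3: ready={A,C,F} → run A
t=4: ready={A,C,F,G} → run A
t=5: ready={A,C,F,G} → run A
t=6: ready={C,F,G} → run G
t=7: ready={C,F,G} → run G
t=8: ready={C,F,G} → run G
t=9: ready={C,F} → run F
t=10: ready={C,F} → run F
t=11: ready={C,F} → run F
t=12: ready={C} → run C
t=13: ready={C} → run C
t=14: ready={C} → run C
t=15: ready={C} → run C
t=16: ready={C} → run C
t=17: (idle)
t=18: (idle)
t=19: (idle)
t=20: (idle)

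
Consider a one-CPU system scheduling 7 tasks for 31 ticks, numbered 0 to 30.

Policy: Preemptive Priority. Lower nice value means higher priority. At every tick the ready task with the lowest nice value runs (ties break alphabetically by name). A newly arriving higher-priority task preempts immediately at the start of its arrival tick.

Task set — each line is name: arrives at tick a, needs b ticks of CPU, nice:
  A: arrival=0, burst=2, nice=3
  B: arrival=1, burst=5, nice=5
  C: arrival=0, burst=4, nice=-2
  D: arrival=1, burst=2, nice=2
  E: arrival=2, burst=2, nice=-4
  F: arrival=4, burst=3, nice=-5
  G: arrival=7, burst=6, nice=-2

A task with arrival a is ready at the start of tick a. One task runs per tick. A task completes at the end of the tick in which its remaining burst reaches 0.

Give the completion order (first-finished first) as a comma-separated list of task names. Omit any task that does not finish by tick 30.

t=0: ready={A,C} → run C
t=1: ready={A,B,C,D} → run C
t=2: ready={A,B,C,D,E} → run E
t=3: ready={A,B,C,D,E} → run E
t=4: ready={A,B,C,D,F} → run F
t=5: ready={A,B,C,D,F} → run F
t=6: ready={A,B,C,D,F} → run F
t=7: ready={A,B,C,D,G} → run C
t=8: ready={A,B,C,D,G} → run C
t=9: ready={A,B,D,G} → run G
t=10: ready={A,B,D,G} → run G
t=11: ready={A,B,D,G} → run G
t=12: ready={A,B,D,G} → run G
t=13: ready={A,B,D,G} → run G
t=14: ready={A,B,D,G} → run G
t=15: ready={A,B,D} → run D
t=16: ready={A,B,D} → run D
t=17: ready={A,B} → run A
t=18: ready={A,B} → run A
t=19: ready={B} → run B
t=20: ready={B} → run B
t=21: ready={B} → run B
t=22: ready={B} → run B
t=23: ready={B} → run B
t=24: (idle)
t=25: (idle)
t=26: (idle)
t=27: (idle)
t=28: (idle)
t=29: (idle)
t=30: (idle)

completion order = E, F, C, G, D, A, B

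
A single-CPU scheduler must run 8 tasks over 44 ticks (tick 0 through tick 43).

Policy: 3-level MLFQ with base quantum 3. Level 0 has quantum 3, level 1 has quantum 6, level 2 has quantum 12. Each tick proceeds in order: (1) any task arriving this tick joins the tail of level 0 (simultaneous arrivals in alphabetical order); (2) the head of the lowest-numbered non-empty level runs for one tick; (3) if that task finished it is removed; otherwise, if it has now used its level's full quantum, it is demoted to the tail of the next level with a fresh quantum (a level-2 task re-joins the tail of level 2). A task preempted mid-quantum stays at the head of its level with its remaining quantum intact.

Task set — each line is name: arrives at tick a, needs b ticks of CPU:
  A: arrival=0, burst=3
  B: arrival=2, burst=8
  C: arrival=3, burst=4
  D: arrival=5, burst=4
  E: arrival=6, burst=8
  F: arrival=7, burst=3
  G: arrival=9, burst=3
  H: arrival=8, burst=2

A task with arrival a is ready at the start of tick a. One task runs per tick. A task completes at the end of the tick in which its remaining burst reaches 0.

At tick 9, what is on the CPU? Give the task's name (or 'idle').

t=0: L0/L1/L2 = A/-/- → run A
t=1: L0/L1/L2 = A/-/- → run A
t=2: L0/L1/L2 = AB/-/- → run A
t=3: L0/L1/L2 = BC/-/- → run B
t=4: L0/L1/L2 = BC/-/- → run B
t=5: L0/L1/L2 = BCD/-/- → run B
t=6: L0/L1/L2 = CDE/B/- → run C
t=7: L0/L1/L2 = CDEF/B/- → run C
t=8: L0/L1/L2 = CDEFH/B/- → run C
t=9: L0/L1/L2 = DEFHG/BC/- → run D
t=10: L0/L1/L2 = DEFHG/BC/- → run D
t=11: L0/L1/L2 = DEFHG/BC/- → run D
t=12: L0/L1/L2 = EFHG/BCD/- → run E
t=13: L0/L1/L2 = EFHG/BCD/- → run E
t=14: L0/L1/L2 = EFHG/BCD/- → run E
t=15: L0/L1/L2 = FHG/BCDE/- → run F
t=16: L0/L1/L2 = FHG/BCDE/- → run F
t=17: L0/L1/L2 = FHG/BCDE/- → run F
t=18: L0/L1/L2 = HG/BCDE/- → run H
t=19: L0/L1/L2 = HG/BCDE/- → run H
t=20: L0/L1/L2 = G/BCDE/- → run G
t=21: L0/L1/L2 = G/BCDE/- → run G
t=22: L0/L1/L2 = G/BCDE/- → run G
t=23: L0/L1/L2 = -/BCDE/- → run B
t=24: L0/L1/L2 = -/BCDE/- → run B
t=25: L0/L1/L2 = -/BCDE/- → run B
t=26: L0/L1/L2 = -/BCDE/- → run B
t=27: L0/L1/L2 = -/BCDE/- → run B
t=28: L0/L1/L2 = -/CDE/- → run C
t=29: L0/L1/L2 = -/DE/- → run D
t=30: L0/L1/L2 = -/E/- → run E
t=31: L0/L1/L2 = -/E/- → run E
t=32: L0/L1/L2 = -/E/- → run E
t=33: L0/L1/L2 = -/E/- → run E
t=34: L0/L1/L2 = -/E/- → run E
t=35: (idle)
t=36: (idle)
t=37: (idle)
t=38: (idle)
t=39: (idle)
t=40: (idle)
t=41: (idle)
t=42: (idle)
t=43: (idle)

running at tick 9 = D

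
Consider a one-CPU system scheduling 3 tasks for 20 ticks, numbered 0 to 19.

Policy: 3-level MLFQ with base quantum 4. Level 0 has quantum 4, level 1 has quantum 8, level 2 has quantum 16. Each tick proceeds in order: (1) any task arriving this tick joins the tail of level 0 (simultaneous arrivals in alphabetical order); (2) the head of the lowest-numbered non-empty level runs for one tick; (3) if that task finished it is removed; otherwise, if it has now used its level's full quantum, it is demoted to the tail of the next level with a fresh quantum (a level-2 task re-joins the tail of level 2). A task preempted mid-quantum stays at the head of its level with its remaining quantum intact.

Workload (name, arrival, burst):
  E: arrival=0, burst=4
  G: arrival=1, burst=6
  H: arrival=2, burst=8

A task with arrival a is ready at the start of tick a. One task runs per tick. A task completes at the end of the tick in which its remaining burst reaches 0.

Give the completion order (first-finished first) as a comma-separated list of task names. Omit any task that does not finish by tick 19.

completion order = E, G, H

t=0: L0/L1/L2 = E/-/- → run E
t=1: L0/L1/L2 = EG/-/- → run E
t=2: L0/L1/L2 = EGH/-/- → run E
t=3: L0/L1/L2 = EGH/-/- → run E
t=4: L0/L1/L2 = GH/-/- → run G
t=5: L0/L1/L2 = GH/-/- → run G
t=6: L0/L1/L2 = GH/-/- → run G
t=7: L0/L1/L2 = GH/-/- → run G
t=8: L0/L1/L2 = H/G/- → run H
t=9: L0/L1/L2 = H/G/- → run H
t=10: L0/L1/L2 = H/G/- → run H
t=11: L0/L1/L2 = H/G/- → run H
t=12: L0/L1/L2 = -/GH/- → run G
t=13: L0/L1/L2 = -/GH/- → run G
t=14: L0/L1/L2 = -/H/- → run H
t=15: L0/L1/L2 = -/H/- → run H
t=16: L0/L1/L2 = -/H/- → run H
t=17: L0/L1/L2 = -/H/- → run H
t=18: (idle)
t=19: (idle)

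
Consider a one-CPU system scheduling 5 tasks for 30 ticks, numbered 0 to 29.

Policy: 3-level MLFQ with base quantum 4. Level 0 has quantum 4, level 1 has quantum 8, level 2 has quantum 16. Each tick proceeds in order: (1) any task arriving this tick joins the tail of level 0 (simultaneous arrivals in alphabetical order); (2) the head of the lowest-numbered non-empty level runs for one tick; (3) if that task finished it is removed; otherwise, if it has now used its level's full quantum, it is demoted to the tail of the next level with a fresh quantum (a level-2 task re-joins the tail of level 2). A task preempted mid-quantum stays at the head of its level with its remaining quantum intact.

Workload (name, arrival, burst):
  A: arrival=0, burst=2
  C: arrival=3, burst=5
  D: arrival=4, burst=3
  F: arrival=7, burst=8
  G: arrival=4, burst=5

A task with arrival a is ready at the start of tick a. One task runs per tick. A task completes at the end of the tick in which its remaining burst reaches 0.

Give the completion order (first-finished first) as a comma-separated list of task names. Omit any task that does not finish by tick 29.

completion order = A, D, C, G, F

t=0: L0/L1/L2 = A/-/- → run A
t=1: L0/L1/L2 = A/-/- → run A
t=2: (idle)
t=3: L0/L1/L2 = C/-/- → run C
t=4: L0/L1/L2 = CDG/-/- → run C
t=5: L0/L1/L2 = CDG/-/- → run C
t=6: L0/L1/L2 = CDG/-/- → run C
t=7: L0/L1/L2 = DGF/C/- → run D
t=8: L0/L1/L2 = DGF/C/- → run D
t=9: L0/L1/L2 = DGF/C/- → run D
t=10: L0/L1/L2 = GF/C/- → run G
t=11: L0/L1/L2 = GF/C/- → run G
t=12: L0/L1/L2 = GF/C/- → run G
t=13: L0/L1/L2 = GF/C/- → run G
t=14: L0/L1/L2 = F/CG/- → run F
t=15: L0/L1/L2 = F/CG/- → run F
t=16: L0/L1/L2 = F/CG/- → run F
t=17: L0/L1/L2 = F/CG/- → run F
t=18: L0/L1/L2 = -/CGF/- → run C
t=19: L0/L1/L2 = -/GF/- → run G
t=20: L0/L1/L2 = -/F/- → run F
t=21: L0/L1/L2 = -/F/- → run F
t=22: L0/L1/L2 = -/F/- → run F
t=23: L0/L1/L2 = -/F/- → run F
t=24: (idle)
t=25: (idle)
t=26: (idle)
t=27: (idle)
t=28: (idle)
t=29: (idle)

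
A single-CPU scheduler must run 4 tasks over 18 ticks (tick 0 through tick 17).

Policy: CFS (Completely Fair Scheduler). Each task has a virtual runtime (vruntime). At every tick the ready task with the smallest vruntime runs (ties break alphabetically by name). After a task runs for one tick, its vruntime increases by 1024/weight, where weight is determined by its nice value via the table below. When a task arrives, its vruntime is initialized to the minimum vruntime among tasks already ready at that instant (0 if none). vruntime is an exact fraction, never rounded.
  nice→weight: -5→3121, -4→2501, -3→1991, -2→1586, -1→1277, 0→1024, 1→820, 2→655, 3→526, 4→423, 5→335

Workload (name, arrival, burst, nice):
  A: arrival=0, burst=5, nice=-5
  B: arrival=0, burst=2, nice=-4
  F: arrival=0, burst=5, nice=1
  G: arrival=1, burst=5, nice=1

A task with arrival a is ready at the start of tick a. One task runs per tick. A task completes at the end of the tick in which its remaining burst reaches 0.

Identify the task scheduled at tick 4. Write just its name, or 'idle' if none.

t=0: vr[A=0 B=0 F=0] → run A
t=1: vr[A=1024/3121 B=0 F=0 G=0] → run B
t=2: vr[A=1024/3121 B=1024/2501 F=0 G=0] → run F
t=3: vr[A=1024/3121 B=1024/2501 F=256/205 G=0] → run G
t=4: vr[A=1024/3121 B=1024/2501 F=256/205 G=256/205] → run A
t=5: vr[A=2048/3121 B=1024/2501 F=256/205 G=256/205] → run B
t=6: vr[A=2048/3121 F=256/205 G=256/205] → run A
t=7: vr[A=3072/3121 F=256/205 G=256/205] → run A
t=8: vr[A=4096/3121 F=256/205 G=256/205] → run F
t=9: vr[A=4096/3121 F=512/205 G=256/205] → run G
t=10: vr[A=4096/3121 F=512/205 G=512/205] → run A
t=11: vr[F=512/205 G=512/205] → run F
t=12: vr[F=768/205 G=512/205] → run G
t=13: vr[F=768/205 G=768/205] → run F
t=14: vr[F=1024/205 G=768/205] → run G
t=15: vr[F=1024/205 G=1024/205] → run F
t=16: vr[G=1024/205] → run G
t=17: (idle)

running at tick 4 = A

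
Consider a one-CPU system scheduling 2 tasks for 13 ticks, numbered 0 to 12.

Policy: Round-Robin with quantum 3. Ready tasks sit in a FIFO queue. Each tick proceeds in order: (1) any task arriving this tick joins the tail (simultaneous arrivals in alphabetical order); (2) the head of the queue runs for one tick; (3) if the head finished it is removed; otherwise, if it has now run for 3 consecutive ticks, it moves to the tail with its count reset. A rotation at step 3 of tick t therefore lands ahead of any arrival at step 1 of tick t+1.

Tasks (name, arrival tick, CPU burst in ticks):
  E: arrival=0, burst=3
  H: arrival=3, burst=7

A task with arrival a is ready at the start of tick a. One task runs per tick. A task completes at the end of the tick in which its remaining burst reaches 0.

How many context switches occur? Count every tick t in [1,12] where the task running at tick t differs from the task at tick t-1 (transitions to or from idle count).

t=0: queue=[E] q_used=0 → run E
t=1: queue=[E] q_used=1 → run E
t=2: queue=[E] q_used=2 → run E
t=3: queue=[H] q_used=0 → run H
t=4: queue=[H] q_used=1 → run H
t=5: queue=[H] q_used=2 → run H
t=6: queue=[H] q_used=0 → run H
t=7: queue=[H] q_used=1 → run H
t=8: queue=[H] q_used=2 → run H
t=9: queue=[H] q_used=0 → run H
t=10: (idle)
t=11: (idle)
t=12: (idle)

context switches = 2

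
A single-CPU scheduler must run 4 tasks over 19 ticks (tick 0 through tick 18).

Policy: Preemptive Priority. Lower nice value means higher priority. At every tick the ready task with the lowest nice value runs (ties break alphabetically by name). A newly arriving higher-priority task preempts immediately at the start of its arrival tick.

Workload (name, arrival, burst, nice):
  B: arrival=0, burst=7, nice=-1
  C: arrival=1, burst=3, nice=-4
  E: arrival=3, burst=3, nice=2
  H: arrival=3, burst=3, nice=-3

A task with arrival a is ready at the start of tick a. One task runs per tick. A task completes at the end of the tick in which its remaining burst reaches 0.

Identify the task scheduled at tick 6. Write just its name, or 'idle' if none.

t=0: ready={B} → run B
t=1: ready={B,C} → run C
t=2: ready={B,C} → run C
t=3: ready={B,C,E,H} → run C
t=4: ready={B,E,H} → run H
t=5: ready={B,E,H} → run H
t=6: ready={B,E,H} → run H
t=7: ready={B,E} → run B
t=8: ready={B,E} → run B
t=9: ready={B,E} → run B
t=10: ready={B,E} → run B
t=11: ready={B,E} → run B
t=12: ready={B,E} → run B
t=13: ready={E} → run E
t=14: ready={E} → run E
t=15: ready={E} → run E
t=16: (idle)
t=17: (idle)
t=18: (idle)

running at tick 6 = H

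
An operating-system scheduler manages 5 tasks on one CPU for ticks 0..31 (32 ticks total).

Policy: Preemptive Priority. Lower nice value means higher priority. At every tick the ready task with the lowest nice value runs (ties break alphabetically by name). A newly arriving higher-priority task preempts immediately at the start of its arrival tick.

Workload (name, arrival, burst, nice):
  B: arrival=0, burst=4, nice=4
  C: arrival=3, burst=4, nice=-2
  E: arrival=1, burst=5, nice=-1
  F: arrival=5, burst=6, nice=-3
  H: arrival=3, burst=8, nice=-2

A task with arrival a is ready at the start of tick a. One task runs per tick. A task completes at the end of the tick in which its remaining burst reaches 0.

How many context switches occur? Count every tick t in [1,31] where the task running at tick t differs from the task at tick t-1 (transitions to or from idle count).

t=0: ready={B} → run B
t=1: ready={B,E} → run E
t=2: ready={B,E} → run E
t=3: ready={B,C,E,H} → run C
t=4: ready={B,C,E,H} → run C
t=5: ready={B,C,E,F,H} → run F
t=6: ready={B,C,E,F,H} → run F
t=7: ready={B,C,E,F,H} → run F
t=8: ready={B,C,E,F,H} → run F
t=9: ready={B,C,E,F,H} → run F
t=10: ready={B,C,E,F,H} → run F
t=11: ready={B,C,E,H} → run C
t=12: ready={B,C,E,H} → run C
t=13: ready={B,E,H} → run H
t=14: ready={B,E,H} → run H
t=15: ready={B,E,H} → run H
t=16: ready={B,E,H} → run H
t=17: ready={B,E,H} → run H
t=18: ready={B,E,H} → run H
t=19: ready={B,E,H} → run H
t=20: ready={B,E,H} → run H
t=21: ready={B,E} → run E
t=22: ready={B,E} → run E
t=23: ready={B,E} → run E
t=24: ready={B} → run B
t=25: ready={B} → run B
t=26: ready={B} → run B
t=27: (idle)
t=28: (idle)
t=29: (idle)
t=30: (idle)
t=31: (idle)

context switches = 8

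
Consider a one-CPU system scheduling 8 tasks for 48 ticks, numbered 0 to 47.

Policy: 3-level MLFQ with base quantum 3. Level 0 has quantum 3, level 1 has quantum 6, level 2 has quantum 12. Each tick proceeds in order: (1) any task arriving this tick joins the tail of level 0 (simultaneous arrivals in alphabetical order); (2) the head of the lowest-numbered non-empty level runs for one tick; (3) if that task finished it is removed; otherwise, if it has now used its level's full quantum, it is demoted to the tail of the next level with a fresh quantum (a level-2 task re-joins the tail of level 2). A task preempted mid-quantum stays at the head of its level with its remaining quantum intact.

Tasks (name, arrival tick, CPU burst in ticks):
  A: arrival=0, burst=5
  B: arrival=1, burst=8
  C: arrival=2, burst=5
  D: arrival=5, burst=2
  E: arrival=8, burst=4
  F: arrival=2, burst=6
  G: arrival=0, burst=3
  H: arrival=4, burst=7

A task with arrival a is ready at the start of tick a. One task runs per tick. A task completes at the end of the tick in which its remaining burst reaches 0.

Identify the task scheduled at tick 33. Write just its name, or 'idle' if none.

t=0: L0/L1/L2 = AG/-/- → run A
t=1: L0/L1/L2 = AGB/-/- → run A
t=2: L0/L1/L2 = AGBCF/-/- → run A
t=3: L0/L1/L2 = GBCF/A/- → run G
t=4: L0/L1/L2 = GBCFH/A/- → run G
t=5: L0/L1/L2 = GBCFHD/A/- → run G
t=6: L0/L1/L2 = BCFHD/A/- → run B
t=7: L0/L1/L2 = BCFHD/A/- → run B
t=8: L0/L1/L2 = BCFHDE/A/- → run B
t=9: L0/L1/L2 = CFHDE/AB/- → run C
t=10: L0/L1/L2 = CFHDE/AB/- → run C
t=11: L0/L1/L2 = CFHDE/AB/- → run C
t=12: L0/L1/L2 = FHDE/ABC/- → run F
t=13: L0/L1/L2 = FHDE/ABC/- → run F
t=14: L0/L1/L2 = FHDE/ABC/- → run F
t=15: L0/L1/L2 = HDE/ABCF/- → run H
t=16: L0/L1/L2 = HDE/ABCF/- → run H
t=17: L0/L1/L2 = HDE/ABCF/- → run H
t=18: L0/L1/L2 = DE/ABCFH/- → run D
t=19: L0/L1/L2 = DE/ABCFH/- → run D
t=20: L0/L1/L2 = E/ABCFH/- → run E
t=21: L0/L1/L2 = E/ABCFH/- → run E
t=22: L0/L1/L2 = E/ABCFH/- → run E
t=23: L0/L1/L2 = -/ABCFHE/- → run A
t=24: L0/L1/L2 = -/ABCFHE/- → run A
t=25: L0/L1/L2 = -/BCFHE/- → run B
t=26: L0/L1/L2 = -/BCFHE/- → run B
t=27: L0/L1/L2 = -/BCFHE/- → run B
t=28: L0/L1/L2 = -/BCFHE/- → run B
t=29: L0/L1/L2 = -/BCFHE/- → run B
t=30: L0/L1/L2 = -/CFHE/- → run C
t=31: L0/L1/L2 = -/CFHE/- → run C
t=32: L0/L1/L2 = -/FHE/- → run F
t=33: L0/L1/L2 = -/FHE/- → run F
t=34: L0/L1/L2 = -/FHE/- → run F
t=35: L0/L1/L2 = -/HE/- → run H
t=36: L0/L1/L2 = -/HE/- → run H
t=37: L0/L1/L2 = -/HE/- → run H
t=38: L0/L1/L2 = -/HE/- → run H
t=39: L0/L1/L2 = -/E/- → run E
t=40: (idle)
t=41: (idle)
t=42: (idle)
t=43: (idle)
t=44: (idle)
t=45: (idle)
t=46: (idle)
t=47: (idle)

running at tick 33 = F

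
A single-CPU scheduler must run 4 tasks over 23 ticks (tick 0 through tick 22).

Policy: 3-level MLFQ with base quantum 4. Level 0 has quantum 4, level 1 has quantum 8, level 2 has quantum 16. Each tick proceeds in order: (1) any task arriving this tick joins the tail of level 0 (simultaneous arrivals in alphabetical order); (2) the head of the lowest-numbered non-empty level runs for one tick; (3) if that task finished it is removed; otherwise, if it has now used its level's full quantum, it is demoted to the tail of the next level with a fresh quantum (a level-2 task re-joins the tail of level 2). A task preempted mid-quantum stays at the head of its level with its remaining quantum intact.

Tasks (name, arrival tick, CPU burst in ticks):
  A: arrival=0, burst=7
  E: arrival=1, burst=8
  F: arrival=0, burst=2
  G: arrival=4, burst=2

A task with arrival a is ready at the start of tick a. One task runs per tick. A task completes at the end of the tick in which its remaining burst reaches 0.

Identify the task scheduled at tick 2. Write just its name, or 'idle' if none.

running at tick 2 = A

t=0: L0/L1/L2 = AF/-/- → run A
t=1: L0/L1/L2 = AFE/-/- → run A
t=2: L0/L1/L2 = AFE/-/- → run A
t=3: L0/L1/L2 = AFE/-/- → run A
t=4: L0/L1/L2 = FEG/A/- → run F
t=5: L0/L1/L2 = FEG/A/- → run F
t=6: L0/L1/L2 = EG/A/- → run E
t=7: L0/L1/L2 = EG/A/- → run E
t=8: L0/L1/L2 = EG/A/- → run E
t=9: L0/L1/L2 = EG/A/- → run E
t=10: L0/L1/L2 = G/AE/- → run G
t=11: L0/L1/L2 = G/AE/- → run G
t=12: L0/L1/L2 = -/AE/- → run A
t=13: L0/L1/L2 = -/AE/- → run A
t=14: L0/L1/L2 = -/AE/- → run A
t=15: L0/L1/L2 = -/E/- → run E
t=16: L0/L1/L2 = -/E/- → run E
t=17: L0/L1/L2 = -/E/- → run E
t=18: L0/L1/L2 = -/E/- → run E
t=19: (idle)
t=20: (idle)
t=21: (idle)
t=22: (idle)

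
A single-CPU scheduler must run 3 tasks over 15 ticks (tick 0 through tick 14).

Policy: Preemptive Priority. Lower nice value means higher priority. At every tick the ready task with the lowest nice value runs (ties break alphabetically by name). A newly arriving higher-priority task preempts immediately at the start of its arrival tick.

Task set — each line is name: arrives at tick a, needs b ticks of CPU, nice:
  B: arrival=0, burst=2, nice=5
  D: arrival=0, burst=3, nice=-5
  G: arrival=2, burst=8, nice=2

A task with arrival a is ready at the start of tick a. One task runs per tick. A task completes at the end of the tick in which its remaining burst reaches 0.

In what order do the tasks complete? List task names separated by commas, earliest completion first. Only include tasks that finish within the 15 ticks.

t=0: ready={B,D} → run D
t=1: ready={B,D} → run D
t=2: ready={B,D,G} → run D
t=3: ready={B,G} → run G
t=4: ready={B,G} → run G
t=5: ready={B,G} → run G
t=6: ready={B,G} → run G
t=7: ready={B,G} → run G
t=8: ready={B,G} → run G
t=9: ready={B,G} → run G
t=10: ready={B,G} → run G
t=11: ready={B} → run B
t=12: ready={B} → run B
t=13: (idle)
t=14: (idle)

completion order = D, G, B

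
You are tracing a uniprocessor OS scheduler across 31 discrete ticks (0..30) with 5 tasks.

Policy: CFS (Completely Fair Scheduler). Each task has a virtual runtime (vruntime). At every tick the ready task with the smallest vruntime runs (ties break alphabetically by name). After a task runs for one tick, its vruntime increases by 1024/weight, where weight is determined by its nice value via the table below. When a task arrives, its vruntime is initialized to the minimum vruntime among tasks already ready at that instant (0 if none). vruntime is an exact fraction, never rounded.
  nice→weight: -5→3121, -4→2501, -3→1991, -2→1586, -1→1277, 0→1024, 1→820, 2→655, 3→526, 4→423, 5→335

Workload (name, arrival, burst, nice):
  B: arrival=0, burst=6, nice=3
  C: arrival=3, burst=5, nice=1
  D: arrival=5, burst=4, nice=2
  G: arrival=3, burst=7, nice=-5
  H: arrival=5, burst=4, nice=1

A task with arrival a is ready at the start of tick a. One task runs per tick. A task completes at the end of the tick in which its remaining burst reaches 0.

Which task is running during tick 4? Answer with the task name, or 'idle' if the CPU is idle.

t=0: vr[B=0] → run B
t=1: vr[B=512/263] → run B
t=2: vr[B=1024/263] → run B
t=3: vr[B=1536/263 C=1536/263 G=1536/263] → run B
t=4: vr[B=2048/263 C=1536/263 G=1536/263] → run C
t=5: vr[B=2048/263 C=382208/53915 D=1536/263 G=1536/263 H=1536/263] → run D
t=6: vr[B=2048/263 C=382208/53915 D=1275392/172265 G=1536/263 H=1536/263] → run G
t=7: vr[B=2048/263 C=382208/53915 D=1275392/172265 G=5063168/820823 H=1536/263] → run H
t=8: vr[B=2048/263 C=382208/53915 D=1275392/172265 G=5063168/820823 H=382208/53915] → run G
t=9: vr[B=2048/263 C=382208/53915 D=1275392/172265 G=5332480/820823 H=382208/53915] → run G
t=10: vr[B=2048/263 C=382208/53915 D=1275392/172265 G=5601792/820823 H=382208/53915] → run G
t=11: vr[B=2048/263 C=382208/53915 D=1275392/172265 G=5871104/820823 H=382208/53915] → run C
t=12: vr[B=2048/263 C=449536/53915 D=1275392/172265 G=5871104/820823 H=382208/53915] → run H
t=13: vr[B=2048/263 C=449536/53915 D=1275392/172265 G=5871104/820823 H=449536/53915] → run G
t=14: vr[B=2048/263 C=449536/53915 D=1275392/172265 G=6140416/820823 H=449536/53915] → run D
t=15: vr[B=2048/263 C=449536/53915 D=1544704/172265 G=6140416/820823 H=449536/53915] → run G
t=16: vr[B=2048/263 C=449536/53915 D=1544704/172265 G=6409728/820823 H=449536/53915] → run B
t=17: vr[B=2560/263 C=449536/53915 D=1544704/172265 G=6409728/820823 H=449536/53915] → run G
t=18: vr[B=2560/263 C=449536/53915 D=1544704/172265 H=449536/53915] → run C
t=19: vr[B=2560/263 C=516864/53915 D=1544704/172265 H=449536/53915] → run H
t=20: vr[B=2560/263 C=516864/53915 D=1544704/172265 H=516864/53915] → run D
t=21: vr[B=2560/263 C=516864/53915 D=1814016/172265 H=516864/53915] → run C
t=22: vr[B=2560/263 C=584192/53915 D=1814016/172265 H=516864/53915] → run H
t=23: vr[B=2560/263 C=584192/53915 D=1814016/172265] → run B
t=24: vr[C=584192/53915 D=1814016/172265] → run D
t=25: vr[C=584192/53915] → run C
t=26: (idle)
t=27: (idle)
t=28: (idle)
t=29: (idle)
t=30: (idle)

running at tick 4 = C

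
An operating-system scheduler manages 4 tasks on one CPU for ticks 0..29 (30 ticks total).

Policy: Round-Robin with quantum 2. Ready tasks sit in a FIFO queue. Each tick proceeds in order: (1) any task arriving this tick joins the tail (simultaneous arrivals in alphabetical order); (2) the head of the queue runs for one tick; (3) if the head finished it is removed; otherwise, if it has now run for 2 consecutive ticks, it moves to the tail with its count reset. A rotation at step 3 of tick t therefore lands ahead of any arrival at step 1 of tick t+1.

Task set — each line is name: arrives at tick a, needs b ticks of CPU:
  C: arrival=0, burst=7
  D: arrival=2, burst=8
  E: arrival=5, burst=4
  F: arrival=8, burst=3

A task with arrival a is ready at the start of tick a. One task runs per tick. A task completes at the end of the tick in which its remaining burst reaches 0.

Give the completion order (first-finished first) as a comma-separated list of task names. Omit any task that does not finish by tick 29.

completion order = C, E, F, D

t=0: queue=[C] q_used=0 → run C
t=1: queue=[C] q_used=1 → run C
t=2: queue=[C,D] q_used=0 → run C
t=3: queue=[C,D] q_used=1 → run C
t=4: queue=[D,C] q_used=0 → run D
t=5: queue=[D,C,E] q_used=1 → run D
t=6: queue=[C,E,D] q_used=0 → run C
t=7: queue=[C,E,D] q_used=1 → run C
t=8: queue=[E,D,C,F] q_used=0 → run E
t=9: queue=[E,D,C,F] q_used=1 → run E
t=10: queue=[D,C,F,E] q_used=0 → run D
t=11: queue=[D,C,F,E] q_used=1 → run D
t=12: queue=[C,F,E,D] q_used=0 → run C
t=13: queue=[F,E,D] q_used=0 → run F
t=14: queue=[F,E,D] q_used=1 → run F
t=15: queue=[E,D,F] q_used=0 → run E
t=16: queue=[E,D,F] q_used=1 → run E
t=17: queue=[D,F] q_used=0 → run D
t=18: queue=[D,F] q_used=1 → run D
t=19: queue=[F,D] q_used=0 → run F
t=20: queue=[D] q_used=0 → run D
t=21: queue=[D] q_used=1 → run D
t=22: (idle)
t=23: (idle)
t=24: (idle)
t=25: (idle)
t=26: (idle)
t=27: (idle)
t=28: (idle)
t=29: (idle)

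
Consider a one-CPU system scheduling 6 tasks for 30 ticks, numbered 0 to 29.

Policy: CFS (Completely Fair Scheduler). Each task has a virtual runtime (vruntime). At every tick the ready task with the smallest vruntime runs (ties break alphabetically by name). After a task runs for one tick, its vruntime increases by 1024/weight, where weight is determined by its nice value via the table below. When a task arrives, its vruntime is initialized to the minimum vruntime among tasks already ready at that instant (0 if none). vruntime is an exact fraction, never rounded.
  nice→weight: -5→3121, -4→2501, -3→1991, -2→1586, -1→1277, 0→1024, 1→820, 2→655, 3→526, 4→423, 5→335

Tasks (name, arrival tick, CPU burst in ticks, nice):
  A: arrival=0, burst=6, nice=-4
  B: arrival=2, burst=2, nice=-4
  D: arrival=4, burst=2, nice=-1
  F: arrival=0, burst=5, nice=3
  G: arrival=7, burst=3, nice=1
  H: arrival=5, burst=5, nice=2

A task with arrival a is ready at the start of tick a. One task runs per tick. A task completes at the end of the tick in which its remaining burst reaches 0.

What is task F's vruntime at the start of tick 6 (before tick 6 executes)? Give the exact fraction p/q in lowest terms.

t=0: vr[A=0 F=0] → run A
t=1: vr[A=1024/2501 F=0] → run F
t=2: vr[A=1024/2501 B=1024/2501 F=512/263] → run A
t=3: vr[A=2048/2501 B=1024/2501 F=512/263] → run B
t=4: vr[A=2048/2501 B=2048/2501 D=2048/2501 F=512/263] → run A
t=5: vr[A=3072/2501 B=2048/2501 D=2048/2501 F=512/263 H=2048/2501] → run B
t=6: vr[A=3072/2501 D=2048/2501 F=512/263 H=2048/2501] → run D
t=7: vr[A=3072/2501 D=5176320/3193777 F=512/263 G=2048/2501 H=2048/2501] → run G
t=8: vr[A=3072/2501 D=5176320/3193777 F=512/263 G=25856/12505 H=2048/2501] → run H
t=9: vr[A=3072/2501 D=5176320/3193777 F=512/263 G=25856/12505 H=3902464/1638155] → run A
t=10: vr[A=4096/2501 D=5176320/3193777 F=512/263 G=25856/12505 H=3902464/1638155] → run D
t=11: vr[A=4096/2501 F=512/263 G=25856/12505 H=3902464/1638155] → run A
t=12: vr[A=5120/2501 F=512/263 G=25856/12505 H=3902464/1638155] → run F
t=13: vr[A=5120/2501 F=1024/263 G=25856/12505 H=3902464/1638155] → run A
t=14: vr[F=1024/263 G=25856/12505 H=3902464/1638155] → run G
t=15: vr[F=1024/263 G=41472/12505 H=3902464/1638155] → run H
t=16: vr[F=1024/263 G=41472/12505 H=6463488/1638155] → run G
t=17: vr[F=1024/263 H=6463488/1638155] → run F
t=18: vr[F=1536/263 H=6463488/1638155] → run H
t=19: vr[F=1536/263 H=9024512/1638155] → run H
t=20: vr[F=1536/263 H=11585536/1638155] → run F
t=21: vr[F=2048/263 H=11585536/1638155] → run H
t=22: vr[F=2048/263] → run F
t=23: (idle)
t=24: (idle)
t=25: (idle)
t=26: (idle)
t=27: (idle)
t=28: (idle)
t=29: (idle)

vruntime(F, start of tick 6) = 512/263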